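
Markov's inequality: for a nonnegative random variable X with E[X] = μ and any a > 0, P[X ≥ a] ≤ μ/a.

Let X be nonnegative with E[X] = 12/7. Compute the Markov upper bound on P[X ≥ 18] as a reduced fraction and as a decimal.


μ = E[X] = 12/7, a = 18.
Markov: P[X ≥ 18] ≤ μ/a = (12/7)/18 = 2/21.
Numerically: ≈ 0.095.
(Since a = 18 > μ = 1.714, the bound 2/21 is < 1 and informative.)

P[X ≥ 18] ≤ 2/21 ≈ 0.095.


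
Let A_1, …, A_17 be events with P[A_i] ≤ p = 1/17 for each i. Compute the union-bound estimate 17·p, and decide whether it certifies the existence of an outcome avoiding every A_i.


Union bound: P[∪_{i=1}^{17} A_i] ≤ Σ_i P[A_i] ≤ 17·p = 17·(1/17) = 1.
Numerically: 1 ≈ 1.0000000.
Is 1 < 1? NO.
Since the bound 1 is ≥ 1, the union bound is uninformative here; it does NOT by itself certify existence.

17·p = 1 ≈ 1.0000000; existence NOT certified by the union bound.


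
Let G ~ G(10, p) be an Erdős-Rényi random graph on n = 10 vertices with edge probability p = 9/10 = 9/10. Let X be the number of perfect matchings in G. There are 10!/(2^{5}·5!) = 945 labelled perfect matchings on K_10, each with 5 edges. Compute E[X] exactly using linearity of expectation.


K_10 has 10!/(2^{5}·5!) = 945 labelled perfect matchings.
For each such perfect matching H, let X_H = 1 if all 5 edges of H are present in G. Then P[X_H = 1] = p^{5} = (9/10)^{5} = 59049/100000.
By linearity of expectation: E[X] = Σ_H E[X_H] = 945 · p^{5} = 945 · 59049/100000 = 11160261/20000.
Numerically: E[X] ≈ 558.01.

E[X] = 945 · (9/10)^{5} = 11160261/20000 ≈ 558.01.


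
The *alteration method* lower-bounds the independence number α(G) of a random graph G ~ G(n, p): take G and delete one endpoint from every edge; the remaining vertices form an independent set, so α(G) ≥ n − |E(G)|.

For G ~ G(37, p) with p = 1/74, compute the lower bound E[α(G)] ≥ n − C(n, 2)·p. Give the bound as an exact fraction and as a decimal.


E[|E(G)|] = C(37, 2)·p = 666 · (1/74) = 9.
E[α(G)] ≥ n − E[|E(G)|] = 37 − 9 = 28.
Numerically: ≈ 28.000000.
(This is only a lower bound; the true E[α(G)] may be larger.)

E[α(G)] ≥ 28 ≈ 28.000000.


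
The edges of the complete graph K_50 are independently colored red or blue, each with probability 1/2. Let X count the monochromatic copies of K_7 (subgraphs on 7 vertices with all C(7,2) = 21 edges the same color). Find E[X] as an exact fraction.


Let X = Σ_S X_S over the C(50, 7) = 99884400 subsets S of size 7, where X_S = 1 if the K_7 on S is monochromatic.
For a fixed S, the K_7 on S has C(7, 2) = 21 edges. P[all 21 edges red] = (1/2)^21, and likewise for blue, so P[monochromatic] = 2·(1/2)^21 = 2^{1 − 21} = 1/1048576.
Summing: E[X] = C(50, 7) · 2^{1 − 21} = 99884400 · 1/1048576 = 6242775/65536.
Numerically: E[X] ≈ 95.2572.

E[X] = C(50,7)·2^(1−C(7,2)) = 6242775/65536 ≈ 95.2572.


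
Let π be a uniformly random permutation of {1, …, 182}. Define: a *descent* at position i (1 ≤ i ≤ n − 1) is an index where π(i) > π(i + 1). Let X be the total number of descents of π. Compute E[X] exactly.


Write X = Σ X_I over i = 1, …, 181, with X_I the indicator of one descent.
There are 181 indicators.
For each fixed i, the pair (π(i), π(i+1)) is a uniformly random ordered pair of distinct values from {1, …, 182}; by symmetry P[π(i) > π(i+1)] = 1/2.
By linearity: E[X] = 181 · (1/2) = (182 − 1) · (1/2) = 181/2 ≈ 90.500000.

E[X] = 181/2 = 90.500000.


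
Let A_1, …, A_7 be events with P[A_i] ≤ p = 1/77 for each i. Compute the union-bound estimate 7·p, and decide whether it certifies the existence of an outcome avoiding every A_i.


Union bound: P[∪_{i=1}^{7} A_i] ≤ Σ_i P[A_i] ≤ 7·p = 7·(1/77) = 1/11.
Numerically: 1/11 ≈ 0.091.
Is 1/11 < 1? YES.
Since P[∪ A_i] ≤ 1/11 < 1, the complement has P[∩ A_i^c] ≥ 1 − 1/11 = 10/11 > 0, so some outcome avoids every A_i.

7·p = 1/11 ≈ 0.091; existence CERTIFIED by the union bound.


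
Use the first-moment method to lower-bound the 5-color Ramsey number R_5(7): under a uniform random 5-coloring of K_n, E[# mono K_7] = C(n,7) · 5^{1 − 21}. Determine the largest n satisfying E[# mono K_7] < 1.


We need C(n, 7) · 5^{1 − 21} < 1, i.e. C(n, 7) < 5^{21 − 1} = 95367431640625.
Check values of n near the boundary:
  n = 337: C(337, 7) = 91989916924632; 91989916924632 < 95367431640625? YES
  n = 338: C(338, 7) = 93935323022736; 93935323022736 < 95367431640625? YES
  n = 339: C(339, 7) = 95915887062372; 95915887062372 < 95367431640625? NO
The largest n with C(n, 7) < 95367431640625 is n = 338 (where E[X] = 93935323022736/95367431640625 ≈ 0.984983). Hence R_5(7) > 338, i.e. R_5(7) ≥ 339.

Largest n = 338; hence R_5(7) > 338.


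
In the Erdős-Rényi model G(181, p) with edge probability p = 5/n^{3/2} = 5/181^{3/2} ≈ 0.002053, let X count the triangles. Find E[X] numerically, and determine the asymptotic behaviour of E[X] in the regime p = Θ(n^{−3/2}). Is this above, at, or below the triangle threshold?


Number of potential triangles: C(181, 3) = 971970.
Each occurs with probability p³ ≈ (0.002053)³ ≈ 8.656781e-09.
By linearity: E[X] = C(181, 3)·p³ ≈ 971970 · 8.656781e-09 ≈ 0.0084.
Since α = 3/2 > 1, p = c/n^{3/2} = o(1/n) is below the triangle threshold p ~ 1/n. Asymptotically E[X] ~ (c³/6)·n^{3(1−α)} = (5³/6)·n^{-1.5} → 0, so by Markov's inequality G has no triangles w.h.p.

E[X] ≈ 0.0084; in regime p = Θ(1/n^{3/2}) E[X] tends to 0 (below the triangle threshold p ~ 1/n).


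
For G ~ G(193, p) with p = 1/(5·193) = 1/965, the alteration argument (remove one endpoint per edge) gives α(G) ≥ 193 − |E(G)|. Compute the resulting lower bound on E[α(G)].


E[|E(G)|] = C(193, 2)·p = 18528 · (1/965) = 96/5.
E[α(G)] ≥ n − E[|E(G)|] = 193 − 96/5 = 869/5.
Numerically: ≈ 173.800.
(This is only a lower bound; the true E[α(G)] may be larger.)

E[α(G)] ≥ 869/5 ≈ 173.800.


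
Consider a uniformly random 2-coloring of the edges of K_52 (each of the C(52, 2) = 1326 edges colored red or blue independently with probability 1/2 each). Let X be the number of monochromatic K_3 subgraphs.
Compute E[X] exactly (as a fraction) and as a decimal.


Let X = Σ_S X_S over the C(52, 3) = 22100 subsets S of size 3, where X_S = 1 if the K_3 on S is monochromatic.
For a fixed S, the K_3 on S has C(3, 2) = 3 edges. P[all 3 edges red] = (1/2)^3, and likewise for blue, so P[monochromatic] = 2·(1/2)^3 = 2^{1 − 3} = 1/4.
Summing: E[X] = C(52, 3) · 2^{1 − 3} = 22100 · 1/4 = 5525.
Numerically: E[X] ≈ 5525.00000.

E[X] = C(52,3)·2^(1−C(3,2)) = 5525 ≈ 5525.00000.


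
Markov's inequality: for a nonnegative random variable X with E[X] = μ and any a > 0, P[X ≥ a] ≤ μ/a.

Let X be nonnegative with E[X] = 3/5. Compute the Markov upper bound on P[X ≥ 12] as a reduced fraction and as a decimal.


μ = E[X] = 3/5, a = 12.
Markov: P[X ≥ 12] ≤ μ/a = (3/5)/12 = 1/20.
Numerically: ≈ 0.0500.
(Since a = 12 > μ = 0.6000, the bound 1/20 is < 1 and informative.)

P[X ≥ 12] ≤ 1/20 ≈ 0.0500.


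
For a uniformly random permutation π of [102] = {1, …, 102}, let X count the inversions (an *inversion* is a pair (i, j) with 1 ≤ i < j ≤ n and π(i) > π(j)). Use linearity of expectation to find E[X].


Write X = Σ X_I over the C(102, 2) = 5151 pairs i < j, with X_I the indicator of one inversion.
There are 5151 indicators.
For each fixed pair i < j, the values π(i) and π(j) are two distinct elements of {1, …, 102} in uniformly random order; by symmetry P[π(i) > π(j)] = 1/2.
By linearity: E[X] = 5151 · (1/2) = C(102, 2) · (1/2) = 5151/2 = 5151/2 ≈ 2575.50000.

E[X] = 5151/2 = 2575.50000.


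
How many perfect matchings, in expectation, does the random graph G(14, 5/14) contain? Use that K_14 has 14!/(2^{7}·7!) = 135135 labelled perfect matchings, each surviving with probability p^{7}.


K_14 has 14!/(2^{7}·7!) = 135135 labelled perfect matchings.
For each such perfect matching H, let X_H = 1 if all 7 edges of H are present in G. Then P[X_H = 1] = p^{7} = (5/14)^{7} = 78125/105413504.
By linearity: E[X] = Σ_H E[X_H] = 135135 · p^{7} = 135135 · 78125/105413504 = 1508203125/15059072.
Numerically: E[X] ≈ 100.

E[X] = 135135 · (5/14)^{7} = 1508203125/15059072 ≈ 100.


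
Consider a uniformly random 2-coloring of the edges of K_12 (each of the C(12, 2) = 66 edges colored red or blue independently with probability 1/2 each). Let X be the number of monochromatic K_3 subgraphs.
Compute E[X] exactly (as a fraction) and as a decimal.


Let X = Σ_S X_S over the C(12, 3) = 220 subsets S of size 3, where X_S = 1 if the K_3 on S is monochromatic.
For a fixed S, the K_3 on S has C(3, 2) = 3 edges. P[all 3 edges red] = (1/2)^3, and likewise for blue, so P[monochromatic] = 2·(1/2)^3 = 2^{1 − 3} = 1/4.
By linearity of expectation: E[X] = C(12, 3) · 2^{1 − 3} = 220 · 1/4 = 55.
Numerically: E[X] ≈ 55.000000.

E[X] = C(12,3)·2^(1−C(3,2)) = 55 ≈ 55.000000.


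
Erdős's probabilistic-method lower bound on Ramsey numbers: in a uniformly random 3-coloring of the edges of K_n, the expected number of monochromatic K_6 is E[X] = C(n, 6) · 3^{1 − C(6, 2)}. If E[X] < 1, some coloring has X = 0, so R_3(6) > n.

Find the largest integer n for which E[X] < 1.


We need C(n, 6) · 3^{1 − 15} < 1, i.e. C(n, 6) < 3^{15 − 1} = 4782969.
Check values of n near the boundary:
  n = 38: C(38, 6) = 2760681; 2760681 < 4782969? YES
  n = 39: C(39, 6) = 3262623; 3262623 < 4782969? YES
  n = 40: C(40, 6) = 3838380; 3838380 < 4782969? YES
  n = 41: C(41, 6) = 4496388; 4496388 < 4782969? YES
  n = 42: C(42, 6) = 5245786; 5245786 < 4782969? NO
  n = 43: C(43, 6) = 6096454; 6096454 < 4782969? NO
  n = 44: C(44, 6) = 7059052; 7059052 < 4782969? NO
The largest n with C(n, 6) < 4782969 is n = 41 (where E[X] = 1498796/1594323 ≈ 0.9401). Hence R_3(6) > 41, i.e. R_3(6) ≥ 42.

Largest n = 41; hence R_3(6) > 41.


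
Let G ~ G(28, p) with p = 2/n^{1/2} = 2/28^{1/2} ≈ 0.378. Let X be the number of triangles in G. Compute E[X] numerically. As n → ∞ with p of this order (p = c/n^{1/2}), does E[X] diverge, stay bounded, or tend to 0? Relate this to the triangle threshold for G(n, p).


Number of potential triangles: C(28, 3) = 3276.
Each occurs with probability p³ ≈ (0.378)³ ≈ 5.399492e-02.
By linearity: E[X] = C(28, 3)·p³ ≈ 3276 · 5.399492e-02 ≈ 176.8874.
Since α = 1/2 < 1, p = c/n^{1/2} ≫ 1/n is above the triangle threshold p ~ 1/n. Asymptotically E[X] ~ (c³/6)·n^{3(1−α)} = (2³/6)·n^{1.5} → ∞; triangles are abundant w.h.p.

E[X] ≈ 176.8874; in regime p = Θ(1/n^{1/2}) E[X] diverges (above the triangle threshold p ~ 1/n).


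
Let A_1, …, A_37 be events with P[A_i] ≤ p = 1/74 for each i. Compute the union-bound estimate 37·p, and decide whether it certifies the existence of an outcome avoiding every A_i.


Union bound: P[∪_{i=1}^{37} A_i] ≤ Σ_i P[A_i] ≤ 37·p = 37·(1/74) = 1/2.
Numerically: 1/2 ≈ 0.500000.
Is 1/2 < 1? YES.
Since P[∪ A_i] ≤ 1/2 < 1, the complement has P[∩ A_i^c] ≥ 1 − 1/2 = 1/2 > 0, so some outcome avoids every A_i.

37·p = 1/2 ≈ 0.500000; existence CERTIFIED by the union bound.


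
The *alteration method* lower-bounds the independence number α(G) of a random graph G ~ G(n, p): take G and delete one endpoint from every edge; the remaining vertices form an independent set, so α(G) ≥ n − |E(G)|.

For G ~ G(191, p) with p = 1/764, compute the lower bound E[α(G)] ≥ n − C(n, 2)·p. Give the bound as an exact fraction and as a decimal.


E[|E(G)|] = C(191, 2)·p = 18145 · (1/764) = 95/4.
E[α(G)] ≥ n − E[|E(G)|] = 191 − 95/4 = 669/4.
Numerically: ≈ 167.250000.
(This is only a lower bound; the true E[α(G)] may be larger.)

E[α(G)] ≥ 669/4 ≈ 167.250000.


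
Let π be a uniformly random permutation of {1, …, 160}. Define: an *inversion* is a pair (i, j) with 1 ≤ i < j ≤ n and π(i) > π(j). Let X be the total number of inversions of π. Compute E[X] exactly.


Write X = Σ X_I over the C(160, 2) = 12720 pairs i < j, with X_I the indicator of one inversion.
There are 12720 indicators.
For each fixed pair i < j, the values π(i) and π(j) are two distinct elements of {1, …, 160} in uniformly random order; by symmetry P[π(i) > π(j)] = 1/2.
By linearity: E[X] = 12720 · (1/2) = C(160, 2) · (1/2) = 12720/2 = 6360 ≈ 6360.0000.

E[X] = 6360 = 6360.0000.


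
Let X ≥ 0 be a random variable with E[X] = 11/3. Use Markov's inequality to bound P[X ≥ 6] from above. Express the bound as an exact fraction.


μ = E[X] = 11/3, a = 6.
Markov: P[X ≥ 6] ≤ μ/a = (11/3)/6 = 11/18.
Numerically: ≈ 0.611111.
(Since a = 6 > μ = 3.666667, the bound 11/18 is < 1 and informative.)

P[X ≥ 6] ≤ 11/18 ≈ 0.611111.


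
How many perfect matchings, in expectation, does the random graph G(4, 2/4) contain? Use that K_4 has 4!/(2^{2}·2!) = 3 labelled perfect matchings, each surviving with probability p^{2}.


K_4 has 4!/(2^{2}·2!) = 3 labelled perfect matchings.
For each such perfect matching H, let X_H = 1 if all 2 edges of H are present in G. Then P[X_H = 1] = p^{2} = (1/2)^{2} = 1/4.
Summing the indicators: E[X] = Σ_H E[X_H] = 3 · p^{2} = 3 · 1/4 = 3/4.
Numerically: E[X] ≈ 0.75.

E[X] = 3 · (1/2)^{2} = 3/4 ≈ 0.75.


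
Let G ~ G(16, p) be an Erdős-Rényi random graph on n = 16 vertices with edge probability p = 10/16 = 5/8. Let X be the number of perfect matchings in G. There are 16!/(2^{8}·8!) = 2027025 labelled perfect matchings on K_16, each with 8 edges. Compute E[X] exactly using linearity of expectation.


K_16 has 16!/(2^{8}·8!) = 2027025 labelled perfect matchings.
For each such perfect matching H, let X_H = 1 if all 8 edges of H are present in G. Then P[X_H = 1] = p^{8} = (5/8)^{8} = 390625/16777216.
Summing the indicators: E[X] = Σ_H E[X_H] = 2027025 · p^{8} = 2027025 · 390625/16777216 = 791806640625/16777216.
Numerically: E[X] ≈ 4.72e+04.

E[X] = 2027025 · (5/8)^{8} = 791806640625/16777216 ≈ 4.72e+04.


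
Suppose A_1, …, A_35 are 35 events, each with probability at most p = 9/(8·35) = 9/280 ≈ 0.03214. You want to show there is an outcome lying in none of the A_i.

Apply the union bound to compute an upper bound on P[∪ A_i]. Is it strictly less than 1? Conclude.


Union bound: P[∪_{i=1}^{35} A_i] ≤ Σ_i P[A_i] ≤ 35·p = 35·(9/280) = 9/8.
Numerically: 9/8 ≈ 1.12500.
Is 9/8 < 1? NO.
Since the bound 9/8 is ≥ 1, the union bound is uninformative here; it does NOT by itself certify existence.

35·p = 9/8 ≈ 1.12500; existence NOT certified by the union bound.


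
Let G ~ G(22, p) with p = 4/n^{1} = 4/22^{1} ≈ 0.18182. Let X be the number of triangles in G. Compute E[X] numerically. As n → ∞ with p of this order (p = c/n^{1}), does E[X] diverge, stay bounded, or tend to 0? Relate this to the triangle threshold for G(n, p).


Number of potential triangles: C(22, 3) = 1540.
Each occurs with probability p³ ≈ (0.18182)³ ≈ 6.0105184e-03.
By linearity: E[X] = C(22, 3)·p³ ≈ 1540 · 6.0105184e-03 ≈ 9.25620.
Here α = 1, so p = 4/n is exactly at the triangle threshold p ~ 1/n. Asymptotically E[X] → c³/6 = 4³/6 = 32/3 ≈ 10.66667, a bounded constant. In this regime the triangle count is asymptotically Poisson(c³/6).

E[X] ≈ 9.25620; in regime p = Θ(1/n^{1}) E[X] stays bounded (at the triangle threshold p ~ 1/n).


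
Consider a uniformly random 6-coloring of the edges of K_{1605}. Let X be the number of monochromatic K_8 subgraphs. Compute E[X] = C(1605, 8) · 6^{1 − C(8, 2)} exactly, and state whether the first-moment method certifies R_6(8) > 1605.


E[X] = C(1605, 8) · 6^{1 − 28} = 1073226690197348380200 · 6^{−27} = 1073226690197348380200/1023490369077469249536.
As a reduced fraction: E[X] = 14905926252740949725/14215144014964850688 ≈ 1.0486.
Is E[X] < 1? NO.
Since E[X] ≥ 1, the first-moment bound is inconclusive at n = 1605; it does NOT by itself certify R_6(8) > 1605.

E[X] = 14905926252740949725/14215144014964850688 ≈ 1.0486; E[X] ≥ 1; first-moment method inconclusive here.


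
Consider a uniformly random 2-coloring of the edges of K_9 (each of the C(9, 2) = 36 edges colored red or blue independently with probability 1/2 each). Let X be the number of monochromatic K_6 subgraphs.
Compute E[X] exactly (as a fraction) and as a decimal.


Let X = Σ_S X_S over the C(9, 6) = 84 subsets S of size 6, where X_S = 1 if the K_6 on S is monochromatic.
For a fixed S, the K_6 on S has C(6, 2) = 15 edges. P[all 15 edges red] = (1/2)^15, and likewise for blue, so P[monochromatic] = 2·(1/2)^15 = 2^{1 − 15} = 1/16384.
By linearity of expectation: E[X] = C(9, 6) · 2^{1 − 15} = 84 · 1/16384 = 21/4096.
Numerically: E[X] ≈ 0.0051.

E[X] = C(9,6)·2^(1−C(6,2)) = 21/4096 ≈ 0.0051.


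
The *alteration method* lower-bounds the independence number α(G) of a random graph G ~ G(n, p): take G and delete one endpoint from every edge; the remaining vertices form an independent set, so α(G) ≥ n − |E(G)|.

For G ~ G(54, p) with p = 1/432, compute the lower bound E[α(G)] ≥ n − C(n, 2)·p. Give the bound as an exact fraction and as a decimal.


E[|E(G)|] = C(54, 2)·p = 1431 · (1/432) = 53/16.
E[α(G)] ≥ n − E[|E(G)|] = 54 − 53/16 = 811/16.
Numerically: ≈ 50.688.
(This is only a lower bound; the true E[α(G)] may be larger.)

E[α(G)] ≥ 811/16 ≈ 50.688.


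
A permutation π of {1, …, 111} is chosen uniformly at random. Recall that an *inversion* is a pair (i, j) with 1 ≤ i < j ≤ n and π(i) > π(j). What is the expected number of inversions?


Write X = Σ X_I over the C(111, 2) = 6105 pairs i < j, with X_I the indicator of one inversion.
There are 6105 indicators.
For each fixed pair i < j, the values π(i) and π(j) are two distinct elements of {1, …, 111} in uniformly random order; by symmetry P[π(i) > π(j)] = 1/2.
By linearity: E[X] = 6105 · (1/2) = C(111, 2) · (1/2) = 6105/2 = 6105/2 ≈ 3052.50000.

E[X] = 6105/2 = 3052.50000.


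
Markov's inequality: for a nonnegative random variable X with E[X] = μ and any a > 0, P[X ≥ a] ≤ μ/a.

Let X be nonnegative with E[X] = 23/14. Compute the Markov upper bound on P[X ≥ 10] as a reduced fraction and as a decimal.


μ = E[X] = 23/14, a = 10.
Markov: P[X ≥ 10] ≤ μ/a = (23/14)/10 = 23/140.
Numerically: ≈ 0.164286.
(Since a = 10 > μ = 1.642857, the bound 23/140 is < 1 and informative.)

P[X ≥ 10] ≤ 23/140 ≈ 0.164286.


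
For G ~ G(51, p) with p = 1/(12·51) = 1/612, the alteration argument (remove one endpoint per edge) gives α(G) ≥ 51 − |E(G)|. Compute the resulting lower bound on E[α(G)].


E[|E(G)|] = C(51, 2)·p = 1275 · (1/612) = 25/12.
E[α(G)] ≥ n − E[|E(G)|] = 51 − 25/12 = 587/12.
Numerically: ≈ 48.916667.
(This is only a lower bound; the true E[α(G)] may be larger.)

E[α(G)] ≥ 587/12 ≈ 48.916667.


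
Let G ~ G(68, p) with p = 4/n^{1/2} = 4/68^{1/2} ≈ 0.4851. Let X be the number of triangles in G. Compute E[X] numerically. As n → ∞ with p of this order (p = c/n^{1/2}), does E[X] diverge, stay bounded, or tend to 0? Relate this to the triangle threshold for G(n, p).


Number of potential triangles: C(68, 3) = 50116.
Each occurs with probability p³ ≈ (0.4851)³ ≈ 1.141344e-01.
By linearity: E[X] = C(68, 3)·p³ ≈ 50116 · 1.141344e-01 ≈ 5719.9602.
Since α = 1/2 < 1, p = c/n^{1/2} ≫ 1/n is above the triangle threshold p ~ 1/n. Asymptotically E[X] ~ (c³/6)·n^{3(1−α)} = (4³/6)·n^{1.5} → ∞; triangles are abundant w.h.p.

E[X] ≈ 5719.9602; in regime p = Θ(1/n^{1/2}) E[X] diverges (above the triangle threshold p ~ 1/n).


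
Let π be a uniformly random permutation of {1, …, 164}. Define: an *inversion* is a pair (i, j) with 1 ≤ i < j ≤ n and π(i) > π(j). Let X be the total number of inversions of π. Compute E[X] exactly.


Write X = Σ X_I over the C(164, 2) = 13366 pairs i < j, with X_I the indicator of one inversion.
There are 13366 indicators.
For each fixed pair i < j, the values π(i) and π(j) are two distinct elements of {1, …, 164} in uniformly random order; by symmetry P[π(i) > π(j)] = 1/2.
By linearity: E[X] = 13366 · (1/2) = C(164, 2) · (1/2) = 13366/2 = 6683 ≈ 6683.000.

E[X] = 6683 = 6683.000.


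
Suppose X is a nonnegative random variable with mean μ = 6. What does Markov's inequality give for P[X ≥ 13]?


μ = E[X] = 6, a = 13.
Markov: P[X ≥ 13] ≤ μ/a = (6)/13 = 6/13.
Numerically: ≈ 0.462.
(Since a = 13 > μ = 6.000, the bound 6/13 is < 1 and informative.)

P[X ≥ 13] ≤ 6/13 ≈ 0.462.


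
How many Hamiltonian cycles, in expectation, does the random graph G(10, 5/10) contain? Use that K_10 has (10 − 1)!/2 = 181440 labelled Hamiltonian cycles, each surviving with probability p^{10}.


K_10 has (10 − 1)!/2 = 181440 labelled Hamiltonian cycles.
For each such Hamiltonian cycle H, let X_H = 1 if all 10 edges of H are present in G. Then P[X_H = 1] = p^{10} = (1/2)^{10} = 1/1024.
Summing the indicators: E[X] = Σ_H E[X_H] = 181440 · p^{10} = 181440 · 1/1024 = 2835/16.
Numerically: E[X] ≈ 177.

E[X] = 181440 · (1/2)^{10} = 2835/16 ≈ 177.


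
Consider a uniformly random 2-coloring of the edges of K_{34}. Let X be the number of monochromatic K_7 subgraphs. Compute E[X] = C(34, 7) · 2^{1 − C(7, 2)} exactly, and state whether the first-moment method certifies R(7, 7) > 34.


E[X] = C(34, 7) · 2^{1 − 21} = 5379616 · 2^{−20} = 5379616/1048576.
As a reduced fraction: E[X] = 168113/32768 ≈ 5.13040.
Is E[X] < 1? NO.
Since E[X] ≥ 1, the first-moment bound is inconclusive at n = 34; it does NOT by itself certify R(7, 7) > 34.

E[X] = 168113/32768 ≈ 5.13040; E[X] ≥ 1; first-moment method inconclusive here.


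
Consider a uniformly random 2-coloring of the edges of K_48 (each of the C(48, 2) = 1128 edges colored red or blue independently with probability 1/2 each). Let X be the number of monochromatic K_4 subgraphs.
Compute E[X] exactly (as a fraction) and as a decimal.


Let X = Σ_S X_S over the C(48, 4) = 194580 subsets S of size 4, where X_S = 1 if the K_4 on S is monochromatic.
For a fixed S, the K_4 on S has C(4, 2) = 6 edges. P[all 6 edges red] = (1/2)^6, and likewise for blue, so P[monochromatic] = 2·(1/2)^6 = 2^{1 − 6} = 1/32.
Summing: E[X] = C(48, 4) · 2^{1 − 6} = 194580 · 1/32 = 48645/8.
Numerically: E[X] ≈ 6080.62500.

E[X] = C(48,4)·2^(1−C(4,2)) = 48645/8 ≈ 6080.62500.


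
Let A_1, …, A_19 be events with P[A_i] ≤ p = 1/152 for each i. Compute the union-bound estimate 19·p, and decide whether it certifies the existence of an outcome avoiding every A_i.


Union bound: P[∪_{i=1}^{19} A_i] ≤ Σ_i P[A_i] ≤ 19·p = 19·(1/152) = 1/8.
Numerically: 1/8 ≈ 0.1250000.
Is 1/8 < 1? YES.
Since P[∪ A_i] ≤ 1/8 < 1, the complement has P[∩ A_i^c] ≥ 1 − 1/8 = 7/8 > 0, so some outcome avoids every A_i.

19·p = 1/8 ≈ 0.1250000; existence CERTIFIED by the union bound.


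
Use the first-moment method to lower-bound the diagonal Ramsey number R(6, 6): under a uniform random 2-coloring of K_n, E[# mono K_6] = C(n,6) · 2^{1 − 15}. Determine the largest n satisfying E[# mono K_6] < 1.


We need C(n, 6) · 2^{1 − 15} < 1, i.e. C(n, 6) < 2^{15 − 1} = 16384.
Check values of n near the boundary:
  n = 11: C(11, 6) = 462; 462 < 16384? YES
  n = 12: C(12, 6) = 924; 924 < 16384? YES
  n = 13: C(13, 6) = 1716; 1716 < 16384? YES
  n = 14: C(14, 6) = 3003; 3003 < 16384? YES
  n = 15: C(15, 6) = 5005; 5005 < 16384? YES
  n = 16: C(16, 6) = 8008; 8008 < 16384? YES
  n = 17: C(17, 6) = 12376; 12376 < 16384? YES
  n = 18: C(18, 6) = 18564; 18564 < 16384? NO
  n = 19: C(19, 6) = 27132; 27132 < 16384? NO
The largest n with C(n, 6) < 16384 is n = 17 (where E[X] = 1547/2048 ≈ 0.75537). Hence R(6, 6) > 17, i.e. R(6, 6) ≥ 18.

Largest n = 17; hence R(6, 6) > 17.


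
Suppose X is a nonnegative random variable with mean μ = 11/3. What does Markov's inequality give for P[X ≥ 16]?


μ = E[X] = 11/3, a = 16.
Markov: P[X ≥ 16] ≤ μ/a = (11/3)/16 = 11/48.
Numerically: ≈ 0.2292.
(Since a = 16 > μ = 3.6667, the bound 11/48 is < 1 and informative.)

P[X ≥ 16] ≤ 11/48 ≈ 0.2292.


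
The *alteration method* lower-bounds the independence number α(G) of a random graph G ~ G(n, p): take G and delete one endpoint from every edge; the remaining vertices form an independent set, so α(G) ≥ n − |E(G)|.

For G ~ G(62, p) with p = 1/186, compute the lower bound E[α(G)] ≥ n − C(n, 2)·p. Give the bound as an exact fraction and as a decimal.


E[|E(G)|] = C(62, 2)·p = 1891 · (1/186) = 61/6.
E[α(G)] ≥ n − E[|E(G)|] = 62 − 61/6 = 311/6.
Numerically: ≈ 51.833333.
(This is only a lower bound; the true E[α(G)] may be larger.)

E[α(G)] ≥ 311/6 ≈ 51.833333.


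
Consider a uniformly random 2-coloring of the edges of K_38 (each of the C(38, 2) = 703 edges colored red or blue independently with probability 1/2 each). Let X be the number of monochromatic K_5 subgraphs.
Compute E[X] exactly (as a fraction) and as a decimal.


Let X = Σ_S X_S over the C(38, 5) = 501942 subsets S of size 5, where X_S = 1 if the K_5 on S is monochromatic.
For a fixed S, the K_5 on S has C(5, 2) = 10 edges. P[all 10 edges red] = (1/2)^10, and likewise for blue, so P[monochromatic] = 2·(1/2)^10 = 2^{1 − 10} = 1/512.
Summing: E[X] = C(38, 5) · 2^{1 − 10} = 501942 · 1/512 = 250971/256.
Numerically: E[X] ≈ 980.35547.

E[X] = C(38,5)·2^(1−C(5,2)) = 250971/256 ≈ 980.35547.


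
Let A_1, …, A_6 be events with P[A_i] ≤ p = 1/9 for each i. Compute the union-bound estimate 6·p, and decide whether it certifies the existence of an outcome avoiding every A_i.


Union bound: P[∪_{i=1}^{6} A_i] ≤ Σ_i P[A_i] ≤ 6·p = 6·(1/9) = 2/3.
Numerically: 2/3 ≈ 0.667.
Is 2/3 < 1? YES.
Since P[∪ A_i] ≤ 2/3 < 1, the complement has P[∩ A_i^c] ≥ 1 − 2/3 = 1/3 > 0, so some outcome avoids every A_i.

6·p = 2/3 ≈ 0.667; existence CERTIFIED by the union bound.


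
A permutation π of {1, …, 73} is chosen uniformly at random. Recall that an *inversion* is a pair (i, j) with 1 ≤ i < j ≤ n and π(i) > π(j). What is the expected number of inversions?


Write X = Σ X_I over the C(73, 2) = 2628 pairs i < j, with X_I the indicator of one inversion.
There are 2628 indicators.
For each fixed pair i < j, the values π(i) and π(j) are two distinct elements of {1, …, 73} in uniformly random order; by symmetry P[π(i) > π(j)] = 1/2.
By linearity: E[X] = 2628 · (1/2) = C(73, 2) · (1/2) = 2628/2 = 1314 ≈ 1314.000000.

E[X] = 1314 = 1314.000000.


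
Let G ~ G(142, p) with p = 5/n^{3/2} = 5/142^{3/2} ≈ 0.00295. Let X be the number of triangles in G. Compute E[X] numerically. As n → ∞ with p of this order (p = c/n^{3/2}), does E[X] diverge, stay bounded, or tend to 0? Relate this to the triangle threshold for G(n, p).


Number of potential triangles: C(142, 3) = 467180.
Each occurs with probability p³ ≈ (0.00295)³ ≈ 2.57996e-08.
By linearity: E[X] = C(142, 3)·p³ ≈ 467180 · 2.57996e-08 ≈ 0.012.
Since α = 3/2 > 1, p = c/n^{3/2} = o(1/n) is below the triangle threshold p ~ 1/n. Asymptotically E[X] ~ (c³/6)·n^{3(1−α)} = (5³/6)·n^{-1.5} → 0, so by Markov's inequality G has no triangles w.h.p.

E[X] ≈ 0.012; in regime p = Θ(1/n^{3/2}) E[X] tends to 0 (below the triangle threshold p ~ 1/n).


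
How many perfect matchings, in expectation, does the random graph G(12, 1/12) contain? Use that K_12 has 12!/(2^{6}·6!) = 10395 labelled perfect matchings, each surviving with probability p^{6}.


K_12 has 12!/(2^{6}·6!) = 10395 labelled perfect matchings.
For each such perfect matching H, let X_H = 1 if all 6 edges of H are present in G. Then P[X_H = 1] = p^{6} = (1/12)^{6} = 1/2985984.
By linearity of expectation: E[X] = Σ_H E[X_H] = 10395 · p^{6} = 10395 · 1/2985984 = 385/110592.
Numerically: E[X] ≈ 0.00348126.

E[X] = 10395 · (1/12)^{6} = 385/110592 ≈ 0.00348126.


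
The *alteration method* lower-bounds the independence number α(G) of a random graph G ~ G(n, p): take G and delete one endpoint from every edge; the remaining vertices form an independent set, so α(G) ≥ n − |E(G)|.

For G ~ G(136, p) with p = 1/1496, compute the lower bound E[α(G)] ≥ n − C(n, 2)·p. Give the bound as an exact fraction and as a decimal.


E[|E(G)|] = C(136, 2)·p = 9180 · (1/1496) = 135/22.
E[α(G)] ≥ n − E[|E(G)|] = 136 − 135/22 = 2857/22.
Numerically: ≈ 129.86364.
(This is only a lower bound; the true E[α(G)] may be larger.)

E[α(G)] ≥ 2857/22 ≈ 129.86364.


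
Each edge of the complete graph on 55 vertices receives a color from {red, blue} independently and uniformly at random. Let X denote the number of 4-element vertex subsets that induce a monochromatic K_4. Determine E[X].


Let X = Σ_S X_S over the C(55, 4) = 341055 subsets S of size 4, where X_S = 1 if the K_4 on S is monochromatic.
For a fixed S, the K_4 on S has C(4, 2) = 6 edges. P[all 6 edges red] = (1/2)^6, and likewise for blue, so P[monochromatic] = 2·(1/2)^6 = 2^{1 − 6} = 1/32.
By linearity: E[X] = C(55, 4) · 2^{1 − 6} = 341055 · 1/32 = 341055/32.
Numerically: E[X] ≈ 10657.9688.

E[X] = C(55,4)·2^(1−C(4,2)) = 341055/32 ≈ 10657.9688.


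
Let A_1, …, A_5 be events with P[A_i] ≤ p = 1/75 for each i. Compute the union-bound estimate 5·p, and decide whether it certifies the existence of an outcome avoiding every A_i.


Union bound: P[∪_{i=1}^{5} A_i] ≤ Σ_i P[A_i] ≤ 5·p = 5·(1/75) = 1/15.
Numerically: 1/15 ≈ 0.067.
Is 1/15 < 1? YES.
Since P[∪ A_i] ≤ 1/15 < 1, the complement has P[∩ A_i^c] ≥ 1 − 1/15 = 14/15 > 0, so some outcome avoids every A_i.

5·p = 1/15 ≈ 0.067; existence CERTIFIED by the union bound.


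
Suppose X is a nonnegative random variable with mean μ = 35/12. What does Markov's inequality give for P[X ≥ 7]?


μ = E[X] = 35/12, a = 7.
Markov: P[X ≥ 7] ≤ μ/a = (35/12)/7 = 5/12.
Numerically: ≈ 0.417.
(Since a = 7 > μ = 2.917, the bound 5/12 is < 1 and informative.)

P[X ≥ 7] ≤ 5/12 ≈ 0.417.


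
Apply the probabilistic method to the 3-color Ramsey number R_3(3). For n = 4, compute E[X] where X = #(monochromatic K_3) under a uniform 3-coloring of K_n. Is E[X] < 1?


E[X] = C(4, 3) · 3^{1 − 3} = 4 · 3^{−2} = 4/9.
As a reduced fraction: E[X] = 4/9 ≈ 0.44444.
Is E[X] < 1? YES.
Since E[X] < 1, there exists a 3-coloring of K_{4} with no monochromatic K_3; hence R_3(3) > 4.

E[X] = 4/9 ≈ 0.44444; E[X] < 1, so R_3(3) > 4.


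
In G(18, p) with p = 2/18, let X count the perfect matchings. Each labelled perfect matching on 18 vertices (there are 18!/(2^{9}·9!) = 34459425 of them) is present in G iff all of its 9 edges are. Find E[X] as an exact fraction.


K_18 has 18!/(2^{9}·9!) = 34459425 labelled perfect matchings.
For each such perfect matching H, let X_H = 1 if all 9 edges of H are present in G. Then P[X_H = 1] = p^{9} = (1/9)^{9} = 1/387420489.
By linearity: E[X] = Σ_H E[X_H] = 34459425 · p^{9} = 34459425 · 1/387420489 = 425425/4782969.
Numerically: E[X] ≈ 0.0889.

E[X] = 34459425 · (1/9)^{9} = 425425/4782969 ≈ 0.0889.


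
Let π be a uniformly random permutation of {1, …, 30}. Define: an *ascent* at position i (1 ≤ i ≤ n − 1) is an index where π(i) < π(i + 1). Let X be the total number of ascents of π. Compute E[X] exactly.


Write X = Σ X_I over i = 1, …, 29, with X_I the indicator of one ascent.
There are 29 indicators.
For each fixed i, the pair (π(i), π(i+1)) is a uniformly random ordered pair of distinct values from {1, …, 30}; by symmetry P[π(i) < π(i+1)] = 1/2.
By linearity: E[X] = 29 · (1/2) = (30 − 1) · (1/2) = 29/2 ≈ 14.500000.

E[X] = 29/2 = 14.500000.


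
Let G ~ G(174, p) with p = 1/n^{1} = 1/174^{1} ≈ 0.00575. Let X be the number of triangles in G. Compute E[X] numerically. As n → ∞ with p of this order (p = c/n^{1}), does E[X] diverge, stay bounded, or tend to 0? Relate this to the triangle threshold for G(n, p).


Number of potential triangles: C(174, 3) = 862924.
Each occurs with probability p³ ≈ (0.00575)³ ≈ 1.89824e-07.
By linearity: E[X] = C(174, 3)·p³ ≈ 862924 · 1.89824e-07 ≈ 0.164.
Here α = 1, so p = 1/n is exactly at the triangle threshold p ~ 1/n. Asymptotically E[X] → c³/6 = 1³/6 = 1/6 ≈ 0.167, a bounded constant. In this regime the triangle count is asymptotically Poisson(c³/6).

E[X] ≈ 0.164; in regime p = Θ(1/n^{1}) E[X] stays bounded (at the triangle threshold p ~ 1/n).


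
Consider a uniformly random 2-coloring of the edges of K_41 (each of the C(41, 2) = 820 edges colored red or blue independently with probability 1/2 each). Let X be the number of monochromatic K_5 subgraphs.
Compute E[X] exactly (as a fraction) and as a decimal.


Let X = Σ_S X_S over the C(41, 5) = 749398 subsets S of size 5, where X_S = 1 if the K_5 on S is monochromatic.
For a fixed S, the K_5 on S has C(5, 2) = 10 edges. P[all 10 edges red] = (1/2)^10, and likewise for blue, so P[monochromatic] = 2·(1/2)^10 = 2^{1 − 10} = 1/512.
By linearity: E[X] = C(41, 5) · 2^{1 − 10} = 749398 · 1/512 = 374699/256.
Numerically: E[X] ≈ 1463.668.

E[X] = C(41,5)·2^(1−C(5,2)) = 374699/256 ≈ 1463.668.


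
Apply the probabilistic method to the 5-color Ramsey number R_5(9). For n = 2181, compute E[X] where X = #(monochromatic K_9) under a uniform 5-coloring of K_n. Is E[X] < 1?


E[X] = C(2181, 9) · 5^{1 − 36} = 3026635205263909847920400 · 5^{−35} = 3026635205263909847920400/2910383045673370361328125.
As a reduced fraction: E[X] = 121065408210556393916816/116415321826934814453125 ≈ 1.03994.
Is E[X] < 1? NO.
Since E[X] ≥ 1, the first-moment bound is inconclusive at n = 2181; it does NOT by itself certify R_5(9) > 2181.

E[X] = 121065408210556393916816/116415321826934814453125 ≈ 1.03994; E[X] ≥ 1; first-moment method inconclusive here.


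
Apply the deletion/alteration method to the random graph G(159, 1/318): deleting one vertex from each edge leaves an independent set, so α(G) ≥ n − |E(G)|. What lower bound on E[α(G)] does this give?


E[|E(G)|] = C(159, 2)·p = 12561 · (1/318) = 79/2.
E[α(G)] ≥ n − E[|E(G)|] = 159 − 79/2 = 239/2.
Numerically: ≈ 119.50000.
(This is only a lower bound; the true E[α(G)] may be larger.)

E[α(G)] ≥ 239/2 ≈ 119.50000.


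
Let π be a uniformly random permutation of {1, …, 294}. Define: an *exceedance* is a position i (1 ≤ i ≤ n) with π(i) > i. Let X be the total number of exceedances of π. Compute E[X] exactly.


Write X = Σ_{i=1}^{294} X_i, where X_i = 1_{π(i) > i}.
For each fixed i, π(i) is uniform over {1, …, 294} (marginal of a uniform permutation), so P[π(i) > i] = (n − i)/n. Summing: Σ_{i=1}^{294} (n − i)/n = (0 + 1 + … + 293)/294 = 294(294 − 1)/(2·294) = (294 − 1)/2.
Hence E[X] = Σ_{i=1}^{294} (294 − i)/294 = 293/2 ≈ 146.500000.

E[X] = 293/2 = 146.500000.


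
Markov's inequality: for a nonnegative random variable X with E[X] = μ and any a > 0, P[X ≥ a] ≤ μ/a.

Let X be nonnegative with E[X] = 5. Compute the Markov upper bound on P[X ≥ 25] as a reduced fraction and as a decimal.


μ = E[X] = 5, a = 25.
Markov: P[X ≥ 25] ≤ μ/a = (5)/25 = 1/5.
Numerically: ≈ 0.200.
(Since a = 25 > μ = 5.000, the bound 1/5 is < 1 and informative.)

P[X ≥ 25] ≤ 1/5 ≈ 0.200.


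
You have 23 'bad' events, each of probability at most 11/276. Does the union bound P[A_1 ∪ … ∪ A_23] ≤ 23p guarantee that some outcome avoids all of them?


Union bound: P[∪_{i=1}^{23} A_i] ≤ Σ_i P[A_i] ≤ 23·p = 23·(11/276) = 11/12.
Numerically: 11/12 ≈ 0.9167.
Is 11/12 < 1? YES.
Since P[∪ A_i] ≤ 11/12 < 1, the complement has P[∩ A_i^c] ≥ 1 − 11/12 = 1/12 > 0, so some outcome avoids every A_i.

23·p = 11/12 ≈ 0.9167; existence CERTIFIED by the union bound.


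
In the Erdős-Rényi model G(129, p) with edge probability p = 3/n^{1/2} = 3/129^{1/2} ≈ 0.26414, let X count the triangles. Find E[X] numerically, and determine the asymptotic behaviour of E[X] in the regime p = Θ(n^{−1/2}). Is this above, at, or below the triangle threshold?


Number of potential triangles: C(129, 3) = 349504.
Each occurs with probability p³ ≈ (0.26414)³ ≈ 1.8428042e-02.
By linearity: E[X] = C(129, 3)·p³ ≈ 349504 · 1.8428042e-02 ≈ 6440.67447.
Since α = 1/2 < 1, p = c/n^{1/2} ≫ 1/n is above the triangle threshold p ~ 1/n. Asymptotically E[X] ~ (c³/6)·n^{3(1−α)} = (3³/6)·n^{1.5} → ∞; triangles are abundant w.h.p.

E[X] ≈ 6440.67447; in regime p = Θ(1/n^{1/2}) E[X] diverges (above the triangle threshold p ~ 1/n).


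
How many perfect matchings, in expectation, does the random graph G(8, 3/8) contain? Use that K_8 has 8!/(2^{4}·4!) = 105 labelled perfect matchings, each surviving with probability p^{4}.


K_8 has 8!/(2^{4}·4!) = 105 labelled perfect matchings.
For each such perfect matching H, let X_H = 1 if all 4 edges of H are present in G. Then P[X_H = 1] = p^{4} = (3/8)^{4} = 81/4096.
Summing the indicators: E[X] = Σ_H E[X_H] = 105 · p^{4} = 105 · 81/4096 = 8505/4096.
Numerically: E[X] ≈ 2.08.

E[X] = 105 · (3/8)^{4} = 8505/4096 ≈ 2.08.


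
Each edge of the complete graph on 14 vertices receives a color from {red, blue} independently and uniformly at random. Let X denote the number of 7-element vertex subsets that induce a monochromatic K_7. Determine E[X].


Let X = Σ_S X_S over the C(14, 7) = 3432 subsets S of size 7, where X_S = 1 if the K_7 on S is monochromatic.
For a fixed S, the K_7 on S has C(7, 2) = 21 edges. P[all 21 edges red] = (1/2)^21, and likewise for blue, so P[monochromatic] = 2·(1/2)^21 = 2^{1 − 21} = 1/1048576.
By linearity of expectation: E[X] = C(14, 7) · 2^{1 − 21} = 3432 · 1/1048576 = 429/131072.
Numerically: E[X] ≈ 0.00327.

E[X] = C(14,7)·2^(1−C(7,2)) = 429/131072 ≈ 0.00327.


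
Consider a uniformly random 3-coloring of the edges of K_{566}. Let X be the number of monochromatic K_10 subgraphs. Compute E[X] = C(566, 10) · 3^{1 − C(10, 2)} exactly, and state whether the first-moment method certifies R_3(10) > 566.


E[X] = C(566, 10) · 3^{1 − 45} = 858376364549067965458 · 3^{−44} = 858376364549067965458/984770902183611232881.
As a reduced fraction: E[X] = 858376364549067965458/984770902183611232881 ≈ 0.871651.
Is E[X] < 1? YES.
Since E[X] < 1, there exists a 3-coloring of K_{566} with no monochromatic K_10; hence R_3(10) > 566.

E[X] = 858376364549067965458/984770902183611232881 ≈ 0.871651; E[X] < 1, so R_3(10) > 566.


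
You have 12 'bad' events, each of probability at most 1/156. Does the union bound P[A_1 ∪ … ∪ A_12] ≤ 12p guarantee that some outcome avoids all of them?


Union bound: P[∪_{i=1}^{12} A_i] ≤ Σ_i P[A_i] ≤ 12·p = 12·(1/156) = 1/13.
Numerically: 1/13 ≈ 0.077.
Is 1/13 < 1? YES.
Since P[∪ A_i] ≤ 1/13 < 1, the complement has P[∩ A_i^c] ≥ 1 − 1/13 = 12/13 > 0, so some outcome avoids every A_i.

12·p = 1/13 ≈ 0.077; existence CERTIFIED by the union bound.


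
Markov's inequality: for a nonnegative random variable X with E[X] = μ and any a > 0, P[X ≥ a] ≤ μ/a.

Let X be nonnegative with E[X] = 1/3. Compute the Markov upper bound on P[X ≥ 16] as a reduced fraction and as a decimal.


μ = E[X] = 1/3, a = 16.
Markov: P[X ≥ 16] ≤ μ/a = (1/3)/16 = 1/48.
Numerically: ≈ 0.02083.
(Since a = 16 > μ = 0.33333, the bound 1/48 is < 1 and informative.)

P[X ≥ 16] ≤ 1/48 ≈ 0.02083.


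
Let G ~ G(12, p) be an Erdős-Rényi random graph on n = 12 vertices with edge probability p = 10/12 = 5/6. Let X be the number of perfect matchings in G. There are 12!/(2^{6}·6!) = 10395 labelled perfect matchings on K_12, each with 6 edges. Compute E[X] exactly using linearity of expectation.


K_12 has 12!/(2^{6}·6!) = 10395 labelled perfect matchings.
For each such perfect matching H, let X_H = 1 if all 6 edges of H are present in G. Then P[X_H = 1] = p^{6} = (5/6)^{6} = 15625/46656.
By linearity: E[X] = Σ_H E[X_H] = 10395 · p^{6} = 10395 · 15625/46656 = 6015625/1728.
Numerically: E[X] ≈ 3481.

E[X] = 10395 · (5/6)^{6} = 6015625/1728 ≈ 3481.
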